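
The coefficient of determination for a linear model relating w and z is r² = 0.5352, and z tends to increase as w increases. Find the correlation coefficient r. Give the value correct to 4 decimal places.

|r| = √0.5352 = 0.7316
The association is positive, so r = 0.7316.

0.7316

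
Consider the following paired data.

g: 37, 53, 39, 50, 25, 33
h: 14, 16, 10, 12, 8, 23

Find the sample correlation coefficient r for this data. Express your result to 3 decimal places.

0.131

n = 6, Σg = 237, Σh = 83, Σg² = 9913, Σh² = 1289, Σgh = 3315
nΣgh − ΣgΣh = 19890 − 19671 = 219
nΣg² − (Σg)² = 59478 − 56169 = 3309; nΣh² − (Σh)² = 7734 − 6889 = 845
r = 219 / √(3309 × 845) = 219 / 1672.1558 ≈ 0.131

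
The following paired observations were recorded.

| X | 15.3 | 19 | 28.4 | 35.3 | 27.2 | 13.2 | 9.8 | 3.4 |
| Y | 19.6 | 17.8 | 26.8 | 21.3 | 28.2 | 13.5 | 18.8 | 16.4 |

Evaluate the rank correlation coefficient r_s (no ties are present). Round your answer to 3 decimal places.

Rank X: 4, 5, 7, 8, 6, 3, 2, 1
Rank Y: 5, 3, 7, 6, 8, 1, 4, 2
d = rank(X) − rank(Y): -1, 2, 0, 2, -2, 2, -2, -1; Σd² = 22
ρ = 1 − 6Σd² / [n(n²−1)] = 1 − 6×22 / (8×63) = 1 − 132/504 ≈ 0.738

0.738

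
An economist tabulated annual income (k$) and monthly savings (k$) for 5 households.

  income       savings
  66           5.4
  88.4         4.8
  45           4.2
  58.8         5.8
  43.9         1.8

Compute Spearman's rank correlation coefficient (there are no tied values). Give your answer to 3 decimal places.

0.600

Rank income: 4, 5, 2, 3, 1
Rank savings: 4, 3, 2, 5, 1
d = rank(income) − rank(savings): 0, 2, 0, -2, 0; Σd² = 8
ρ = 1 − 6Σd² / [n(n²−1)] = 1 − 6×8 / (5×24) = 1 − 48/120 ≈ 0.600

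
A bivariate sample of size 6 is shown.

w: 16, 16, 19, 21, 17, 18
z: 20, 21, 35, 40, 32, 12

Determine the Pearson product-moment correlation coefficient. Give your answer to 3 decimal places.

0.655

n = 6, Σw = 107, Σz = 160, Σw² = 1927, Σz² = 4834, Σwz = 2921
nΣwz − ΣwΣz = 17526 − 17120 = 406
nΣw² − (Σw)² = 11562 − 11449 = 113; nΣz² − (Σz)² = 29004 − 25600 = 3404
r = 406 / √(113 × 3404) = 406 / 620.2032 ≈ 0.655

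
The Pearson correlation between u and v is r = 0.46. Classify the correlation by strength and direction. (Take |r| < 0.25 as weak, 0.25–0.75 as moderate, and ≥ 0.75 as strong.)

r = 0.46 > 0 so the relationship is positive.
|r| = 0.46, which falls in the moderate range.

moderate positive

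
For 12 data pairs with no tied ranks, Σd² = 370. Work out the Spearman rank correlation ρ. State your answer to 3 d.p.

ρ = 1 − 6Σd² / [n(n²−1)] = 1 − 6×370 / (12×143)
  = 1 − 2220/1716 = 1 − 1.2937 ≈ -0.294

-0.294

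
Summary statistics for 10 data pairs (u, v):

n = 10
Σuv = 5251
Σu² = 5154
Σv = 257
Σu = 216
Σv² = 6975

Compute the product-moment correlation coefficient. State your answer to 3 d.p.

r = (nΣuv − ΣuΣv) / √[(nΣu² − (Σu)²)(nΣv² − (Σv)²)]
Numerator: 10×5251 − 216×257 = -3002
Denominator: √[(51540 − 46656)(69750 − 66049)] = √[4884 × 3701] = 4251.5508
r = -3002 / 4251.5508 ≈ -0.706

-0.706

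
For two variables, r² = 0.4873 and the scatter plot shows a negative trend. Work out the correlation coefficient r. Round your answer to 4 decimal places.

|r| = √0.4873 = 0.6981
The association is negative, so r = −0.6981.

-0.6981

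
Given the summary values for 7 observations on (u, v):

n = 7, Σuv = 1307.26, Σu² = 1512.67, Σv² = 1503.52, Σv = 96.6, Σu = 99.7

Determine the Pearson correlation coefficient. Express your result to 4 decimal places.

-0.5459

r = (nΣuv − ΣuΣv) / √[(nΣu² − (Σu)²)(nΣv² − (Σv)²)]
Numerator: 7×1307.26 − 99.7×96.6 = -480.2
Denominator: √[(10588.69 − 9940.09)(10524.64 − 9331.56)] = √[648.6 × 1193.08] = 879.6770
r = -480.2 / 879.6770 ≈ -0.5459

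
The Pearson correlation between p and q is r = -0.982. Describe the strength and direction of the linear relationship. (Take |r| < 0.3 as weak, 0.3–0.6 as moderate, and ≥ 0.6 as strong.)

strong negative

r = -0.982 < 0 so the relationship is negative.
|r| = 0.982, which falls in the strong range.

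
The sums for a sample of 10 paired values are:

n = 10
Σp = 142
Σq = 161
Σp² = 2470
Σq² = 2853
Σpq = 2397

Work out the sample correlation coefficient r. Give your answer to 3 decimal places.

0.322

r = (nΣpq − ΣpΣq) / √[(nΣp² − (Σp)²)(nΣq² − (Σq)²)]
Numerator: 10×2397 − 142×161 = 1108
Denominator: √[(24700 − 20164)(28530 − 25921)] = √[4536 × 2609] = 3440.1198
r = 1108 / 3440.1198 ≈ 0.322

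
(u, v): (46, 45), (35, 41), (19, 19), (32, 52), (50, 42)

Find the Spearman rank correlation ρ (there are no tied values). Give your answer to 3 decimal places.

Rank u: 4, 3, 1, 2, 5
Rank v: 4, 2, 1, 5, 3
d = rank(u) − rank(v): 0, 1, 0, -3, 2; Σd² = 14
ρ = 1 − 6Σd² / [n(n²−1)] = 1 − 6×14 / (5×24) = 1 − 84/120 ≈ 0.300

0.300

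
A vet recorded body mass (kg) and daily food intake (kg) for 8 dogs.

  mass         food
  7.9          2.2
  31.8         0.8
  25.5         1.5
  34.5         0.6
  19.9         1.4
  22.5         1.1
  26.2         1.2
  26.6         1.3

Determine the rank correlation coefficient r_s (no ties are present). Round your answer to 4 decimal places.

-0.7857

Rank mass: 1, 7, 4, 8, 2, 3, 5, 6
Rank food: 8, 2, 7, 1, 6, 3, 4, 5
d = rank(mass) − rank(food): -7, 5, -3, 7, -4, 0, 1, 1; Σd² = 150
ρ = 1 − 6Σd² / [n(n²−1)] = 1 − 6×150 / (8×63) = 1 − 900/504 ≈ -0.7857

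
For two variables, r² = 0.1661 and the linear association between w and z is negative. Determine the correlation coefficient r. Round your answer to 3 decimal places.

|r| = √0.1661 = 0.408
The association is negative, so r = −0.408.

-0.408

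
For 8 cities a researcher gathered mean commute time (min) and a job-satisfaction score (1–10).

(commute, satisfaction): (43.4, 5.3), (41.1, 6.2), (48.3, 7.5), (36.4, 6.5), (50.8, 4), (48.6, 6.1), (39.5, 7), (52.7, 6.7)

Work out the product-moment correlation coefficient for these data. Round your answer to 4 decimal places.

n = 8, Σx = 360.8, Σy = 49.3, Σx² = 16510.76, Σy² = 312.13, Σxy = 2212.94
nΣxy − ΣxΣy = 17703.52 − 17787.44 = -83.92
nΣx² − (Σx)² = 132086.08 − 130176.64 = 1909.44; nΣy² − (Σy)² = 2497.04 − 2430.49 = 66.55
r = -83.92 / √(1909.44 × 66.55) = -83.92 / 356.4733 ≈ -0.2354

-0.2354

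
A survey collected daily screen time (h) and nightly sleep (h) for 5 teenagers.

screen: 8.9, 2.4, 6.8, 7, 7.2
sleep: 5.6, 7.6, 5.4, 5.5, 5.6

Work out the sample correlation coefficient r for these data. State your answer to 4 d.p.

-0.9146

n = 5, Σx = 32.3, Σy = 29.7, Σx² = 232.05, Σy² = 179.89, Σxy = 183.62
nΣxy − ΣxΣy = 918.1 − 959.31 = -41.21
nΣx² − (Σx)² = 1160.25 − 1043.29 = 116.96; nΣy² − (Σy)² = 899.45 − 882.09 = 17.36
r = -41.21 / √(116.96 × 17.36) = -41.21 / 45.0602 ≈ -0.9146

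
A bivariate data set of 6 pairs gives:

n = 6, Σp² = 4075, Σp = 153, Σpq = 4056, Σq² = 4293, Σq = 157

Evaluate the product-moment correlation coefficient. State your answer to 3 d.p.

0.293

r = (nΣpq − ΣpΣq) / √[(nΣp² − (Σp)²)(nΣq² − (Σq)²)]
Numerator: 6×4056 − 153×157 = 315
Denominator: √[(24450 − 23409)(25758 − 24649)] = √[1041 × 1109] = 1074.4622
r = 315 / 1074.4622 ≈ 0.293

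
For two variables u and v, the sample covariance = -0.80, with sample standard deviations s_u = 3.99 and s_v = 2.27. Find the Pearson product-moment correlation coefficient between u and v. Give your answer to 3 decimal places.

r = Cov(u,v) / (s_u · s_v) = -0.80 / (3.99 × 2.27)
  = -0.80 / 9.0573 ≈ -0.088

-0.088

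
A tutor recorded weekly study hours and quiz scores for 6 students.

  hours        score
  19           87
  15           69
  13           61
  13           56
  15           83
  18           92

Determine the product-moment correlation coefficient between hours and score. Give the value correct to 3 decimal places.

0.896

n = 6, Σx = 93, Σy = 448, Σx² = 1473, Σy² = 34540, Σxy = 7110
nΣxy − ΣxΣy = 42660 − 41664 = 996
nΣx² − (Σx)² = 8838 − 8649 = 189; nΣy² − (Σy)² = 207240 − 200704 = 6536
r = 996 / √(189 × 6536) = 996 / 1111.4423 ≈ 0.896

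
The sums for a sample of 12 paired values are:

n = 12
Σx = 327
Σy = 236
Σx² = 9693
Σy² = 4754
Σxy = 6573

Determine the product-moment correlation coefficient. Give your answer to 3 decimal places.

r = (nΣxy − ΣxΣy) / √[(nΣx² − (Σx)²)(nΣy² − (Σy)²)]
Numerator: 12×6573 − 327×236 = 1704
Denominator: √[(116316 − 106929)(57048 − 55696)] = √[9387 × 1352] = 3562.4744
r = 1704 / 3562.4744 ≈ 0.478

0.478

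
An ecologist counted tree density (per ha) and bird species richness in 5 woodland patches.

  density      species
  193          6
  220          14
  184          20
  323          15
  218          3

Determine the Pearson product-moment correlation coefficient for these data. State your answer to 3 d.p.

0.140

n = 5, Σx = 1138, Σy = 58, Σx² = 271358, Σy² = 866, Σxy = 13417
nΣxy − ΣxΣy = 67085 − 66004 = 1081
nΣx² − (Σx)² = 1356790 − 1295044 = 61746; nΣy² − (Σy)² = 4330 − 3364 = 966
r = 1081 / √(61746 × 966) = 1081 / 7723.1235 ≈ 0.140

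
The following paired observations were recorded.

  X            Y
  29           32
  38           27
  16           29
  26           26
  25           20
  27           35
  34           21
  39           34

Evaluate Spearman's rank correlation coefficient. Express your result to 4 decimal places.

0.2857

Rank X: 5, 7, 1, 3, 2, 4, 6, 8
Rank Y: 6, 4, 5, 3, 1, 8, 2, 7
d = rank(X) − rank(Y): -1, 3, -4, 0, 1, -4, 4, 1; Σd² = 60
ρ = 1 − 6Σd² / [n(n²−1)] = 1 − 6×60 / (8×63) = 1 − 360/504 ≈ 0.2857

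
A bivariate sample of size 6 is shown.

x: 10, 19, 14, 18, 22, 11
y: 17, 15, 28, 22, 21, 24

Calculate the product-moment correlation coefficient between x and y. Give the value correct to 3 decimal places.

n = 6, Σx = 94, Σy = 127, Σx² = 1586, Σy² = 2799, Σxy = 1969
nΣxy − ΣxΣy = 11814 − 11938 = -124
nΣx² − (Σx)² = 9516 − 8836 = 680; nΣy² − (Σy)² = 16794 − 16129 = 665
r = -124 / √(680 × 665) = -124 / 672.4582 ≈ -0.184

-0.184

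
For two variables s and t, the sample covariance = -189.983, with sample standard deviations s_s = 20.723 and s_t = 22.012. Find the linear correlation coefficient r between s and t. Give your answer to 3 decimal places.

-0.416

r = Cov(s,t) / (s_s · s_t) = -189.983 / (20.723 × 22.012)
  = -189.983 / 456.1547 ≈ -0.416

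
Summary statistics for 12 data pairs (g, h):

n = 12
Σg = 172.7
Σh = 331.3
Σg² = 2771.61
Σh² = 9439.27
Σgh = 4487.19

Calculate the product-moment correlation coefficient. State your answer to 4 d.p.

-0.9702

r = (nΣgh − ΣgΣh) / √[(nΣg² − (Σg)²)(nΣh² − (Σh)²)]
Numerator: 12×4487.19 − 172.7×331.3 = -3369.23
Denominator: √[(33259.32 − 29825.29)(113271.24 − 109759.69)] = √[3434.03 × 3511.55] = 3472.5737
r = -3369.23 / 3472.5737 ≈ -0.9702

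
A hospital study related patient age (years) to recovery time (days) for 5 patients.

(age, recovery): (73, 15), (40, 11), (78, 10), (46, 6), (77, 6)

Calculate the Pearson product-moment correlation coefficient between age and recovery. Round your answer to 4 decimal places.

n = 5, Σx = 314, Σy = 48, Σx² = 21058, Σy² = 518, Σxy = 3053
nΣxy − ΣxΣy = 15265 − 15072 = 193
nΣx² − (Σx)² = 105290 − 98596 = 6694; nΣy² − (Σy)² = 2590 − 2304 = 286
r = 193 / √(6694 × 286) = 193 / 1383.6488 ≈ 0.1395

0.1395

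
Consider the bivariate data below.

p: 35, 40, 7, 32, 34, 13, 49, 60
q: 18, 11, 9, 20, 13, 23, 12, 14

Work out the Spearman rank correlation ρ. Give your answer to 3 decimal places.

Rank p: 5, 6, 1, 3, 4, 2, 7, 8
Rank q: 6, 2, 1, 7, 4, 8, 3, 5
d = rank(p) − rank(q): -1, 4, 0, -4, 0, -6, 4, 3; Σd² = 94
ρ = 1 − 6Σd² / [n(n²−1)] = 1 − 6×94 / (8×63) = 1 − 564/504 ≈ -0.119

-0.119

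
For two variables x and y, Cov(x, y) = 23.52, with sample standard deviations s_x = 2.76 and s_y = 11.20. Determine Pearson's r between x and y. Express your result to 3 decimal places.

0.761

r = Cov(x,y) / (s_x · s_y) = 23.52 / (2.76 × 11.20)
  = 23.52 / 30.9120 ≈ 0.761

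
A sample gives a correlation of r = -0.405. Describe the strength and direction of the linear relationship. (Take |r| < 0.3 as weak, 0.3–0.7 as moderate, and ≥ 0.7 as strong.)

moderate negative

r = -0.405 < 0 so the relationship is negative.
|r| = 0.405, which falls in the moderate range.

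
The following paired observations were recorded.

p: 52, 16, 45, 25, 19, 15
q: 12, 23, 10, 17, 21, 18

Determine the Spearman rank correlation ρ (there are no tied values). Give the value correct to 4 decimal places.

-0.7714

Rank p: 6, 2, 5, 4, 3, 1
Rank q: 2, 6, 1, 3, 5, 4
d = rank(p) − rank(q): 4, -4, 4, 1, -2, -3; Σd² = 62
ρ = 1 − 6Σd² / [n(n²−1)] = 1 − 6×62 / (6×35) = 1 − 372/210 ≈ -0.7714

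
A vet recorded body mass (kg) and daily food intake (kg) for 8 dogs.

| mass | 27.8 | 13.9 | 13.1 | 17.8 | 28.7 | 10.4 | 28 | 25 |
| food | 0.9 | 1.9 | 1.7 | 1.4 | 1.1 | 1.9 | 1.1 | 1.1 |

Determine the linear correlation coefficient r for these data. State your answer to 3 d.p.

n = 8, Σx = 164.7, Σy = 11.1, Σx² = 3795.35, Σy² = 16.51, Σxy = 208.25
nΣxy − ΣxΣy = 1666 − 1828.17 = -162.17
nΣx² − (Σx)² = 30362.8 − 27126.09 = 3236.71; nΣy² − (Σy)² = 132.08 − 123.21 = 8.87
r = -162.17 / √(3236.71 × 8.87) = -162.17 / 169.4391 ≈ -0.957

-0.957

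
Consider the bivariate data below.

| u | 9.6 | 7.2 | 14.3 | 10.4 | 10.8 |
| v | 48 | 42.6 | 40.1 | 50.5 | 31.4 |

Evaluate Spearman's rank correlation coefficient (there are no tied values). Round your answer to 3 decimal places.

-0.500

Rank u: 2, 1, 5, 3, 4
Rank v: 4, 3, 2, 5, 1
d = rank(u) − rank(v): -2, -2, 3, -2, 3; Σd² = 30
ρ = 1 − 6Σd² / [n(n²−1)] = 1 − 6×30 / (5×24) = 1 − 180/120 ≈ -0.500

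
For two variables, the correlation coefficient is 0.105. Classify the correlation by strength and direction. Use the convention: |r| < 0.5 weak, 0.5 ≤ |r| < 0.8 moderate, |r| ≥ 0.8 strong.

weak positive

r = 0.105 > 0 so the relationship is positive.
|r| = 0.105, which falls in the weak range.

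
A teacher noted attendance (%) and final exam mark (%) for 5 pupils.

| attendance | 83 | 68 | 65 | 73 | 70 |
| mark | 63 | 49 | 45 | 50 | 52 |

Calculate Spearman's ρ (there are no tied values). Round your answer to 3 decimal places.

0.900

Rank attendance: 5, 2, 1, 4, 3
Rank mark: 5, 2, 1, 3, 4
d = rank(attendance) − rank(mark): 0, 0, 0, 1, -1; Σd² = 2
ρ = 1 − 6Σd² / [n(n²−1)] = 1 − 6×2 / (5×24) = 1 − 12/120 ≈ 0.900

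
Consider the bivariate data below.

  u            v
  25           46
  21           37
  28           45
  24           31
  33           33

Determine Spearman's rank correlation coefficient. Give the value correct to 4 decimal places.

Rank u: 3, 1, 4, 2, 5
Rank v: 5, 3, 4, 1, 2
d = rank(u) − rank(v): -2, -2, 0, 1, 3; Σd² = 18
ρ = 1 − 6Σd² / [n(n²−1)] = 1 − 6×18 / (5×24) = 1 − 108/120 ≈ 0.1000

0.1000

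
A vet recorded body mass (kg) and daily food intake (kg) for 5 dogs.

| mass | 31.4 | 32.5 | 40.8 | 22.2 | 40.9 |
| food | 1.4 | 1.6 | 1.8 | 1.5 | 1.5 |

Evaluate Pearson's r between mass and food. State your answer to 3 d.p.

n = 5, Σx = 167.8, Σy = 7.8, Σx² = 5872.5, Σy² = 12.26, Σxy = 264.05
nΣxy − ΣxΣy = 1320.25 − 1308.84 = 11.41
nΣx² − (Σx)² = 29362.5 − 28156.84 = 1205.66; nΣy² − (Σy)² = 61.3 − 60.84 = 0.46
r = 11.41 / √(1205.66 × 0.46) = 11.41 / 23.5500 ≈ 0.485

0.485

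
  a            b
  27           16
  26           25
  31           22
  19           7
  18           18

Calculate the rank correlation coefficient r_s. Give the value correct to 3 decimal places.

Rank a: 4, 3, 5, 2, 1
Rank b: 2, 5, 4, 1, 3
d = rank(a) − rank(b): 2, -2, 1, 1, -2; Σd² = 14
ρ = 1 − 6Σd² / [n(n²−1)] = 1 − 6×14 / (5×24) = 1 − 84/120 ≈ 0.300

0.300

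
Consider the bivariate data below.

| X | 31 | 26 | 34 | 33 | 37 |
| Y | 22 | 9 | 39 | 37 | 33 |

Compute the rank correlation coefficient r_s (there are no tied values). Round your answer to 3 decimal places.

Rank X: 2, 1, 4, 3, 5
Rank Y: 2, 1, 5, 4, 3
d = rank(X) − rank(Y): 0, 0, -1, -1, 2; Σd² = 6
ρ = 1 − 6Σd² / [n(n²−1)] = 1 − 6×6 / (5×24) = 1 − 36/120 ≈ 0.700

0.700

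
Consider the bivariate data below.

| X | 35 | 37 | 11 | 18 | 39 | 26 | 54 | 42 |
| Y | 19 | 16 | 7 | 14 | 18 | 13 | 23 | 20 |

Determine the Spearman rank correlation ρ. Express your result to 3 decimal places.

0.905

Rank X: 4, 5, 1, 2, 6, 3, 8, 7
Rank Y: 6, 4, 1, 3, 5, 2, 8, 7
d = rank(X) − rank(Y): -2, 1, 0, -1, 1, 1, 0, 0; Σd² = 8
ρ = 1 − 6Σd² / [n(n²−1)] = 1 − 6×8 / (8×63) = 1 − 48/504 ≈ 0.905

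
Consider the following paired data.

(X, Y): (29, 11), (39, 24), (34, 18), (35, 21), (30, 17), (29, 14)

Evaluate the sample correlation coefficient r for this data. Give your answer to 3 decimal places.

n = 6, ΣX = 196, ΣY = 105, ΣX² = 6484, ΣY² = 1947, ΣXY = 3518
nΣXY − ΣXΣY = 21108 − 20580 = 528
nΣX² − (ΣX)² = 38904 − 38416 = 488; nΣY² − (ΣY)² = 11682 − 11025 = 657
r = 528 / √(488 × 657) = 528 / 566.2296 ≈ 0.932

0.932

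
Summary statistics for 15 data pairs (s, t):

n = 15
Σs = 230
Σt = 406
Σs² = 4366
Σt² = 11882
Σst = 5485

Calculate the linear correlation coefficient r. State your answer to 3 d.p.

r = (nΣst − ΣsΣt) / √[(nΣs² − (Σs)²)(nΣt² − (Σt)²)]
Numerator: 15×5485 − 230×406 = -11105
Denominator: √[(65490 − 52900)(178230 − 164836)] = √[12590 × 13394] = 12985.7791
r = -11105 / 12985.7791 ≈ -0.855

-0.855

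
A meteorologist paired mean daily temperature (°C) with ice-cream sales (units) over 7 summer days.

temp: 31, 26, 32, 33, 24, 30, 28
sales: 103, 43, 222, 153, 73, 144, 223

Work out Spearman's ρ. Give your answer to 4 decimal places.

Rank temp: 5, 2, 6, 7, 1, 4, 3
Rank sales: 3, 1, 6, 5, 2, 4, 7
d = rank(temp) − rank(sales): 2, 1, 0, 2, -1, 0, -4; Σd² = 26
ρ = 1 − 6Σd² / [n(n²−1)] = 1 − 6×26 / (7×48) = 1 − 156/336 ≈ 0.5357

0.5357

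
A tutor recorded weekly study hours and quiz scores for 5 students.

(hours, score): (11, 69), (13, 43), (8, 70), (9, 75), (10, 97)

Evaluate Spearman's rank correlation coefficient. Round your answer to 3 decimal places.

Rank hours: 4, 5, 1, 2, 3
Rank score: 2, 1, 3, 4, 5
d = rank(hours) − rank(score): 2, 4, -2, -2, -2; Σd² = 32
ρ = 1 − 6Σd² / [n(n²−1)] = 1 − 6×32 / (5×24) = 1 − 192/120 ≈ -0.600

-0.600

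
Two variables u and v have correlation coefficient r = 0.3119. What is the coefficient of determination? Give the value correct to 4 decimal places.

r² = (0.3119)² = 0.0973

0.0973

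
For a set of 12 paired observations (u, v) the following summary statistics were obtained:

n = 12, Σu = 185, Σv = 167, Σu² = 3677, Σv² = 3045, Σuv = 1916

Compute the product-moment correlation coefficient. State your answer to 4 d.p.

-0.8540

r = (nΣuv − ΣuΣv) / √[(nΣu² − (Σu)²)(nΣv² − (Σv)²)]
Numerator: 12×1916 − 185×167 = -7903
Denominator: √[(44124 − 34225)(36540 − 27889)] = √[9899 × 8651] = 9253.9856
r = -7903 / 9253.9856 ≈ -0.8540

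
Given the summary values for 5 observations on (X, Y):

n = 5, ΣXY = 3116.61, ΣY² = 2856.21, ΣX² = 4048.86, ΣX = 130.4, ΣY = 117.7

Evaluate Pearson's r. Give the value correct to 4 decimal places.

0.1996

r = (nΣXY − ΣXΣY) / √[(nΣX² − (ΣX)²)(nΣY² − (ΣY)²)]
Numerator: 5×3116.61 − 130.4×117.7 = 234.97
Denominator: √[(20244.3 − 17004.16)(14281.05 − 13853.29)] = √[3240.14 × 427.76] = 1177.2860
r = 234.97 / 1177.2860 ≈ 0.1996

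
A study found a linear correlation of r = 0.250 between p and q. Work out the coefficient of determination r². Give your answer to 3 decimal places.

0.063

r² = (0.250)² = 0.063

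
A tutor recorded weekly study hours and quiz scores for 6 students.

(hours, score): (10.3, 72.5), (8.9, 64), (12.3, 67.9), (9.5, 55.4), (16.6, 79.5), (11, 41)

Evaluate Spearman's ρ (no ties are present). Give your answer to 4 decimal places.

Rank hours: 3, 1, 5, 2, 6, 4
Rank score: 5, 3, 4, 2, 6, 1
d = rank(hours) − rank(score): -2, -2, 1, 0, 0, 3; Σd² = 18
ρ = 1 − 6Σd² / [n(n²−1)] = 1 − 6×18 / (6×35) = 1 − 108/210 ≈ 0.4857

0.4857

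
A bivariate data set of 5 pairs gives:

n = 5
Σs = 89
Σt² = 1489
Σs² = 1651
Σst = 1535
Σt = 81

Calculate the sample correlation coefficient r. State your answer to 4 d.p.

r = (nΣst − ΣsΣt) / √[(nΣs² − (Σs)²)(nΣt² − (Σt)²)]
Numerator: 5×1535 − 89×81 = 466
Denominator: √[(8255 − 7921)(7445 − 6561)] = √[334 × 884] = 543.3746
r = 466 / 543.3746 ≈ 0.8576

0.8576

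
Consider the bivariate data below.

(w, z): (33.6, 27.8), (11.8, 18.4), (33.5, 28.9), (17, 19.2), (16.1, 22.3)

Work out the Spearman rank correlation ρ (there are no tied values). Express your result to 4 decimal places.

Rank w: 5, 1, 4, 3, 2
Rank z: 4, 1, 5, 2, 3
d = rank(w) − rank(z): 1, 0, -1, 1, -1; Σd² = 4
ρ = 1 − 6Σd² / [n(n²−1)] = 1 − 6×4 / (5×24) = 1 − 24/120 ≈ 0.8000

0.8000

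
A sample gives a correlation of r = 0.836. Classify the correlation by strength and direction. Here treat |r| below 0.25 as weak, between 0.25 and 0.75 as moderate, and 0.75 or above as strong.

strong positive

r = 0.836 > 0 so the relationship is positive.
|r| = 0.836, which falls in the strong range.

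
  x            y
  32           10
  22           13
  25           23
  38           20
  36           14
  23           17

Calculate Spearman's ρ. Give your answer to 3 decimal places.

Rank x: 4, 1, 3, 6, 5, 2
Rank y: 1, 2, 6, 5, 3, 4
d = rank(x) − rank(y): 3, -1, -3, 1, 2, -2; Σd² = 28
ρ = 1 − 6Σd² / [n(n²−1)] = 1 − 6×28 / (6×35) = 1 − 168/210 ≈ 0.200

0.200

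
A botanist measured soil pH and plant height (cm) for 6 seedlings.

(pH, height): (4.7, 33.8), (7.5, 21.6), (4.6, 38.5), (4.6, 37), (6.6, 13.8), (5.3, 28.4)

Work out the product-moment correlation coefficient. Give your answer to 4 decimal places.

n = 6, Σx = 33.3, Σy = 173.1, Σx² = 192.31, Σy² = 5457.25, Σxy = 909.76
nΣxy − ΣxΣy = 5458.56 − 5764.23 = -305.67
nΣx² − (Σx)² = 1153.86 − 1108.89 = 44.97; nΣy² − (Σy)² = 32743.5 − 29963.61 = 2779.89
r = -305.67 / √(44.97 × 2779.89) = -305.67 / 353.5699 ≈ -0.8645

-0.8645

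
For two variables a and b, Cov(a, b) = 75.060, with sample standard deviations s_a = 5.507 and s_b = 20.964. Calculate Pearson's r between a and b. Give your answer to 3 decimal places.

r = Cov(a,b) / (s_a · s_b) = 75.060 / (5.507 × 20.964)
  = 75.060 / 115.4487 ≈ 0.650

0.650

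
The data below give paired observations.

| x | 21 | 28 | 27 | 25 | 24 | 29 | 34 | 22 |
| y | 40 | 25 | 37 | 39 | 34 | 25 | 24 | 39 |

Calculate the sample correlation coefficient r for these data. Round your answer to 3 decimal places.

-0.844

n = 8, Σx = 210, Σy = 263, Σx² = 5636, Σy² = 8993, Σxy = 6729
nΣxy − ΣxΣy = 53832 − 55230 = -1398
nΣx² − (Σx)² = 45088 − 44100 = 988; nΣy² − (Σy)² = 71944 − 69169 = 2775
r = -1398 / √(988 × 2775) = -1398 / 1655.8080 ≈ -0.844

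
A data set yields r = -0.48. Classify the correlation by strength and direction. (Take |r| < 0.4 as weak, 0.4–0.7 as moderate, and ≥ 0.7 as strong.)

moderate negative

r = -0.48 < 0 so the relationship is negative.
|r| = 0.48, which falls in the moderate range.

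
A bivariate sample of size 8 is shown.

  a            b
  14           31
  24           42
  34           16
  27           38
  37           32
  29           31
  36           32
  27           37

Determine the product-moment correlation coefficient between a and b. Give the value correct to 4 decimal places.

-0.3339

n = 8, Σa = 228, Σb = 259, Σa² = 6892, Σb² = 8803, Σab = 7246
nΣab − ΣaΣb = 57968 − 59052 = -1084
nΣa² − (Σa)² = 55136 − 51984 = 3152; nΣb² − (Σb)² = 70424 − 67081 = 3343
r = -1084 / √(3152 × 3343) = -1084 / 3246.0955 ≈ -0.3339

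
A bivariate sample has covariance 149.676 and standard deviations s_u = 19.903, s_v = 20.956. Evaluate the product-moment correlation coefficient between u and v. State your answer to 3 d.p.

0.359

r = Cov(u,v) / (s_u · s_v) = 149.676 / (19.903 × 20.956)
  = 149.676 / 417.0873 ≈ 0.359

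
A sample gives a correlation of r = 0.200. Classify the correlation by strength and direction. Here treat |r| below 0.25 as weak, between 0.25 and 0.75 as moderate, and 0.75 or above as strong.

weak positive

r = 0.200 > 0 so the relationship is positive.
|r| = 0.200, which falls in the weak range.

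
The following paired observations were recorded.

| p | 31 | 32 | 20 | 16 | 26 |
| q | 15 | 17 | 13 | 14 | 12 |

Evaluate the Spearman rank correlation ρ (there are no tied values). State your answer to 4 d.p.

0.6000

Rank p: 4, 5, 2, 1, 3
Rank q: 4, 5, 2, 3, 1
d = rank(p) − rank(q): 0, 0, 0, -2, 2; Σd² = 8
ρ = 1 − 6Σd² / [n(n²−1)] = 1 − 6×8 / (5×24) = 1 − 48/120 ≈ 0.6000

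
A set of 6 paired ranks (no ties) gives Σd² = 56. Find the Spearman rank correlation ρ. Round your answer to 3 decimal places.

-0.600

ρ = 1 − 6Σd² / [n(n²−1)] = 1 − 6×56 / (6×35)
  = 1 − 336/210 = 1 − 1.6000 ≈ -0.600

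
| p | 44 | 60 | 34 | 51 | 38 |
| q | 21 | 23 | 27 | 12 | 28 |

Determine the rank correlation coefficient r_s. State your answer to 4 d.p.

-0.6000

Rank p: 3, 5, 1, 4, 2
Rank q: 2, 3, 4, 1, 5
d = rank(p) − rank(q): 1, 2, -3, 3, -3; Σd² = 32
ρ = 1 − 6Σd² / [n(n²−1)] = 1 − 6×32 / (5×24) = 1 − 192/120 ≈ -0.6000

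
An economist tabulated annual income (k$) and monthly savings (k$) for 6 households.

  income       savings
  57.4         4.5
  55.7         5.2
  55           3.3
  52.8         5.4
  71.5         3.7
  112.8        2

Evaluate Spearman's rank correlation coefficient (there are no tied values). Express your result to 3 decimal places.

Rank income: 4, 3, 2, 1, 5, 6
Rank savings: 4, 5, 2, 6, 3, 1
d = rank(income) − rank(savings): 0, -2, 0, -5, 2, 5; Σd² = 58
ρ = 1 − 6Σd² / [n(n²−1)] = 1 − 6×58 / (6×35) = 1 − 348/210 ≈ -0.657

-0.657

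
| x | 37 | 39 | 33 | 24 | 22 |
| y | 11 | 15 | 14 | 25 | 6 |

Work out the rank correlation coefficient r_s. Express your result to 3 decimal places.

0.300

Rank x: 4, 5, 3, 2, 1
Rank y: 2, 4, 3, 5, 1
d = rank(x) − rank(y): 2, 1, 0, -3, 0; Σd² = 14
ρ = 1 − 6Σd² / [n(n²−1)] = 1 − 6×14 / (5×24) = 1 − 84/120 ≈ 0.300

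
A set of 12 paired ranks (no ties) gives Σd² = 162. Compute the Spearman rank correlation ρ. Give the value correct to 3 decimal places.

ρ = 1 − 6Σd² / [n(n²−1)] = 1 − 6×162 / (12×143)
  = 1 − 972/1716 = 1 − 0.5664 ≈ 0.434

0.434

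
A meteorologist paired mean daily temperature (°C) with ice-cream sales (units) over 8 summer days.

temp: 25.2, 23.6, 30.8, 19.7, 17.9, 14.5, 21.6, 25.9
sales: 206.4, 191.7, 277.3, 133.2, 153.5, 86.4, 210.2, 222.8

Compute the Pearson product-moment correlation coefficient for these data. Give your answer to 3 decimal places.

n = 8, Σx = 179.2, Σy = 1481.5, Σx² = 4196.76, Σy² = 298838.47, Σxy = 35201.57
nΣxy − ΣxΣy = 281612.56 − 265484.8 = 16127.76
nΣx² − (Σx)² = 33574.08 − 32112.64 = 1461.44; nΣy² − (Σy)² = 2390707.76 − 2194842.25 = 195865.51
r = 16127.76 / √(1461.44 × 195865.51) = 16127.76 / 16918.7970 ≈ 0.953

0.953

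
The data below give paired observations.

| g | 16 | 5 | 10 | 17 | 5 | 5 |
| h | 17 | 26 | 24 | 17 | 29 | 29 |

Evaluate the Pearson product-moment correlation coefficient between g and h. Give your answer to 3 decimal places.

n = 6, Σg = 58, Σh = 142, Σg² = 720, Σh² = 3512, Σgh = 1221
nΣgh − ΣgΣh = 7326 − 8236 = -910
nΣg² − (Σg)² = 4320 − 3364 = 956; nΣh² − (Σh)² = 21072 − 20164 = 908
r = -910 / √(956 × 908) = -910 / 931.6909 ≈ -0.977

-0.977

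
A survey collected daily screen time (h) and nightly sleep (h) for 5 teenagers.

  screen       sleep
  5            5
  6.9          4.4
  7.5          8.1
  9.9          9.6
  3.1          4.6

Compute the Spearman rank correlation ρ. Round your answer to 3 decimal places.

Rank screen: 2, 3, 4, 5, 1
Rank sleep: 3, 1, 4, 5, 2
d = rank(screen) − rank(sleep): -1, 2, 0, 0, -1; Σd² = 6
ρ = 1 − 6Σd² / [n(n²−1)] = 1 − 6×6 / (5×24) = 1 − 36/120 ≈ 0.700

0.700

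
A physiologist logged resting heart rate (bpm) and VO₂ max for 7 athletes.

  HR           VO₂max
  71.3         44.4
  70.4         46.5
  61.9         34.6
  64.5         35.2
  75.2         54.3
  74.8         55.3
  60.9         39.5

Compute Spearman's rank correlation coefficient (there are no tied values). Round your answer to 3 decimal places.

0.821

Rank HR: 5, 4, 2, 3, 7, 6, 1
Rank VO₂max: 4, 5, 1, 2, 6, 7, 3
d = rank(HR) − rank(VO₂max): 1, -1, 1, 1, 1, -1, -2; Σd² = 10
ρ = 1 − 6Σd² / [n(n²−1)] = 1 − 6×10 / (7×48) = 1 − 60/336 ≈ 0.821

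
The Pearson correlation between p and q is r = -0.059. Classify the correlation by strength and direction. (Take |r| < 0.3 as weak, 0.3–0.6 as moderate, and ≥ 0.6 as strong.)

weak negative

r = -0.059 < 0 so the relationship is negative.
|r| = 0.059, which falls in the weak range.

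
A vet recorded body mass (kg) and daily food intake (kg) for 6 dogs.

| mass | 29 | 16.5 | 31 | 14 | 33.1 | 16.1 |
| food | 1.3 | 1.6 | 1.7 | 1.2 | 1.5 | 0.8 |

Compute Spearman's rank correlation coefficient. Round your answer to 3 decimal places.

0.657

Rank mass: 4, 3, 5, 1, 6, 2
Rank food: 3, 5, 6, 2, 4, 1
d = rank(mass) − rank(food): 1, -2, -1, -1, 2, 1; Σd² = 12
ρ = 1 − 6Σd² / [n(n²−1)] = 1 − 6×12 / (6×35) = 1 − 72/210 ≈ 0.657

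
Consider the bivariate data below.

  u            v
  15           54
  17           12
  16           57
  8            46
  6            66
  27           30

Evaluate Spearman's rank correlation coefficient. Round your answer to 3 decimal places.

Rank u: 3, 5, 4, 2, 1, 6
Rank v: 4, 1, 5, 3, 6, 2
d = rank(u) − rank(v): -1, 4, -1, -1, -5, 4; Σd² = 60
ρ = 1 − 6Σd² / [n(n²−1)] = 1 − 6×60 / (6×35) = 1 − 360/210 ≈ -0.714

-0.714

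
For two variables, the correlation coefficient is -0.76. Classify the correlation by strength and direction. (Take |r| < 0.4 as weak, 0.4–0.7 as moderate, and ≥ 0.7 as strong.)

strong negative

r = -0.76 < 0 so the relationship is negative.
|r| = 0.76, which falls in the strong range.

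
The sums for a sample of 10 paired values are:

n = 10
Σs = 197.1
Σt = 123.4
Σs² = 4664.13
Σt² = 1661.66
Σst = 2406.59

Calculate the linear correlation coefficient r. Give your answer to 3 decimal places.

-0.078

r = (nΣst − ΣsΣt) / √[(nΣs² − (Σs)²)(nΣt² − (Σt)²)]
Numerator: 10×2406.59 − 197.1×123.4 = -256.24
Denominator: √[(46641.3 − 38848.41)(16616.6 − 15227.56)] = √[7792.89 × 1389.04] = 3290.0814
r = -256.24 / 3290.0814 ≈ -0.078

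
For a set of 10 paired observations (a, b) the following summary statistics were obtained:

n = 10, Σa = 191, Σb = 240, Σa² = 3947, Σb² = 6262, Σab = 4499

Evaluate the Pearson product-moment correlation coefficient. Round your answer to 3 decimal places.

r = (nΣab − ΣaΣb) / √[(nΣa² − (Σa)²)(nΣb² − (Σb)²)]
Numerator: 10×4499 − 191×240 = -850
Denominator: √[(39470 − 36481)(62620 − 57600)] = √[2989 × 5020] = 3873.6004
r = -850 / 3873.6004 ≈ -0.219

-0.219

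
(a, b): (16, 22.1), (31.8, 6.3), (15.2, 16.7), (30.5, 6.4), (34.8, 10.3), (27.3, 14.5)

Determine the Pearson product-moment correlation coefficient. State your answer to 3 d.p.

n = 6, Σa = 155.6, Σb = 76.3, Σa² = 4384.86, Σb² = 1164.29, Σab = 1757.27
nΣab − ΣaΣb = 10543.62 − 11872.28 = -1328.66
nΣa² − (Σa)² = 26309.16 − 24211.36 = 2097.8; nΣb² − (Σb)² = 6985.74 − 5821.69 = 1164.05
r = -1328.66 / √(2097.8 × 1164.05) = -1328.66 / 1562.6721 ≈ -0.850

-0.850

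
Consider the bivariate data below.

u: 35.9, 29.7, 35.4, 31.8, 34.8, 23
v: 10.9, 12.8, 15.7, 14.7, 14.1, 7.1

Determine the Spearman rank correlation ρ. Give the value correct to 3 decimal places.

0.371

Rank u: 6, 2, 5, 3, 4, 1
Rank v: 2, 3, 6, 5, 4, 1
d = rank(u) − rank(v): 4, -1, -1, -2, 0, 0; Σd² = 22
ρ = 1 − 6Σd² / [n(n²−1)] = 1 − 6×22 / (6×35) = 1 − 132/210 ≈ 0.371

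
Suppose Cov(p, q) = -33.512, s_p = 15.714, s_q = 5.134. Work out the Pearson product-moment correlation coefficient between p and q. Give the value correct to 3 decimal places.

r = Cov(p,q) / (s_p · s_q) = -33.512 / (15.714 × 5.134)
  = -33.512 / 80.6757 ≈ -0.415

-0.415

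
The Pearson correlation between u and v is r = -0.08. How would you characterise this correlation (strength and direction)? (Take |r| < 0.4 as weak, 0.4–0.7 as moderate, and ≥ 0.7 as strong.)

weak negative

r = -0.08 < 0 so the relationship is negative.
|r| = 0.08, which falls in the weak range.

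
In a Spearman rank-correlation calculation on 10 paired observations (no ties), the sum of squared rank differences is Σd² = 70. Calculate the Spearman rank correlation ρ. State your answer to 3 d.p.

ρ = 1 − 6Σd² / [n(n²−1)] = 1 − 6×70 / (10×99)
  = 1 − 420/990 = 1 − 0.4242 ≈ 0.576

0.576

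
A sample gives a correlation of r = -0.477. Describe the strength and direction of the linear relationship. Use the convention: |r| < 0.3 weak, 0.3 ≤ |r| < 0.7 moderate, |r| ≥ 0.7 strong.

moderate negative

r = -0.477 < 0 so the relationship is negative.
|r| = 0.477, which falls in the moderate range.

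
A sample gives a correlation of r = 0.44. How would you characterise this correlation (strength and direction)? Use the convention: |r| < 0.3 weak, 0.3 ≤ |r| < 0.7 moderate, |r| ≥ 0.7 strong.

r = 0.44 > 0 so the relationship is positive.
|r| = 0.44, which falls in the moderate range.

moderate positive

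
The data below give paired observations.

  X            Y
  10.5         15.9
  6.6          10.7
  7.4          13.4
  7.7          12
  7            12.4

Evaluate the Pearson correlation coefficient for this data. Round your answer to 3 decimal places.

0.918

n = 5, ΣX = 39.2, ΣY = 64.4, ΣX² = 316.86, ΣY² = 844.62, ΣXY = 515.93
nΣXY − ΣXΣY = 2579.65 − 2524.48 = 55.17
nΣX² − (ΣX)² = 1584.3 − 1536.64 = 47.66; nΣY² − (ΣY)² = 4223.1 − 4147.36 = 75.74
r = 55.17 / √(47.66 × 75.74) = 55.17 / 60.0813 ≈ 0.918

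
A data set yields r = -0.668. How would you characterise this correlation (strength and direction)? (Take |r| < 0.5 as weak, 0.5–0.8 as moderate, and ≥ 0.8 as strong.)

moderate negative

r = -0.668 < 0 so the relationship is negative.
|r| = 0.668, which falls in the moderate range.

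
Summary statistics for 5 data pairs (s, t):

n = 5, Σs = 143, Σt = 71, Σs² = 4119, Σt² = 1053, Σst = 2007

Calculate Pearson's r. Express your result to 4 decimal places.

r = (nΣst − ΣsΣt) / √[(nΣs² − (Σs)²)(nΣt² − (Σt)²)]
Numerator: 5×2007 − 143×71 = -118
Denominator: √[(20595 − 20449)(5265 − 5041)] = √[146 × 224] = 180.8425
r = -118 / 180.8425 ≈ -0.6525

-0.6525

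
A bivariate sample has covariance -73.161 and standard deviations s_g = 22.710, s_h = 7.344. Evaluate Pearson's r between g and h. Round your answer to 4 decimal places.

r = Cov(g,h) / (s_g · s_h) = -73.161 / (22.710 × 7.344)
  = -73.161 / 166.7822 ≈ -0.4387

-0.4387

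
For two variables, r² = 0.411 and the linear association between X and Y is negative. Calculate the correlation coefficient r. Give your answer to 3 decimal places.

|r| = √0.411 = 0.641
The association is negative, so r = −0.641.

-0.641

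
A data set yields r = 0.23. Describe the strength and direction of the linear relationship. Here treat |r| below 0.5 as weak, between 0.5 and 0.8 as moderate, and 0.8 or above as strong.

r = 0.23 > 0 so the relationship is positive.
|r| = 0.23, which falls in the weak range.

weak positive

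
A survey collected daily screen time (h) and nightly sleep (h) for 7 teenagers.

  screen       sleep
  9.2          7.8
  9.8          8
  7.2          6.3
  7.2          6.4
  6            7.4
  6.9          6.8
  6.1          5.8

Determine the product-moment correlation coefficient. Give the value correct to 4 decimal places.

0.7206

n = 7, Σx = 52.4, Σy = 48.5, Σx² = 405.18, Σy² = 340.13, Σxy = 368.3
nΣxy − ΣxΣy = 2578.1 − 2541.4 = 36.7
nΣx² − (Σx)² = 2836.26 − 2745.76 = 90.5; nΣy² − (Σy)² = 2380.91 − 2352.25 = 28.66
r = 36.7 / √(90.5 × 28.66) = 36.7 / 50.9287 ≈ 0.7206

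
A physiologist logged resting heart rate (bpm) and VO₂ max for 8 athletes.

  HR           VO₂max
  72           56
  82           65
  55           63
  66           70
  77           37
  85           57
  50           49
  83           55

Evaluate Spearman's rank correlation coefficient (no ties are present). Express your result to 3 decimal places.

0.000

Rank HR: 4, 6, 2, 3, 5, 8, 1, 7
Rank VO₂max: 4, 7, 6, 8, 1, 5, 2, 3
d = rank(HR) − rank(VO₂max): 0, -1, -4, -5, 4, 3, -1, 4; Σd² = 84
ρ = 1 − 6Σd² / [n(n²−1)] = 1 − 6×84 / (8×63) = 1 − 504/504 ≈ 0.000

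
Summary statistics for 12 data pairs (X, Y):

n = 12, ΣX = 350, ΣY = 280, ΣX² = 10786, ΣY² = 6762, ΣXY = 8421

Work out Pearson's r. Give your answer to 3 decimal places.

r = (nΣXY − ΣXΣY) / √[(nΣX² − (ΣX)²)(nΣY² − (ΣY)²)]
Numerator: 12×8421 − 350×280 = 3052
Denominator: √[(129432 − 122500)(81144 − 78400)] = √[6932 × 2744] = 4361.3539
r = 3052 / 4361.3539 ≈ 0.700

0.700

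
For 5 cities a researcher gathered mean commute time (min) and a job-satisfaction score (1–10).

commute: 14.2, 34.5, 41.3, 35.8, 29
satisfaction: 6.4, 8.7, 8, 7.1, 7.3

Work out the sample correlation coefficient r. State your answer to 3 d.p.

n = 5, Σx = 154.8, Σy = 37.5, Σx² = 5220.22, Σy² = 284.35, Σxy = 1187.31
nΣxy − ΣxΣy = 5936.55 − 5805 = 131.55
nΣx² − (Σx)² = 26101.1 − 23963.04 = 2138.06; nΣy² − (Σy)² = 1421.75 − 1406.25 = 15.5
r = 131.55 / √(2138.06 × 15.5) = 131.55 / 182.0438 ≈ 0.723

0.723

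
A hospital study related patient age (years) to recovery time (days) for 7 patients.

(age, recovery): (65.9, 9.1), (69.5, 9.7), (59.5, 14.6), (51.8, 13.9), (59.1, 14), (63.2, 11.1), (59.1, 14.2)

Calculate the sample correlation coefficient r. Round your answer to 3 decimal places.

n = 7, Σx = 428.1, Σy = 86.6, Σx² = 26376.41, Σy² = 1104.12, Σxy = 5230.7
nΣxy − ΣxΣy = 36614.9 − 37073.46 = -458.56
nΣx² − (Σx)² = 184634.87 − 183269.61 = 1365.26; nΣy² − (Σy)² = 7728.84 − 7499.56 = 229.28
r = -458.56 / √(1365.26 × 229.28) = -458.56 / 559.4880 ≈ -0.820

-0.820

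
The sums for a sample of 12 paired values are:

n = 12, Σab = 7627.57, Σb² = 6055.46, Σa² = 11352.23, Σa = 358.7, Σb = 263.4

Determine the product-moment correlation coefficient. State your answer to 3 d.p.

r = (nΣab − ΣaΣb) / √[(nΣa² − (Σa)²)(nΣb² − (Σb)²)]
Numerator: 12×7627.57 − 358.7×263.4 = -2950.74
Denominator: √[(136226.76 − 128665.69)(72665.52 − 69379.56)] = √[7561.07 × 3285.96] = 4984.5134
r = -2950.74 / 4984.5134 ≈ -0.592

-0.592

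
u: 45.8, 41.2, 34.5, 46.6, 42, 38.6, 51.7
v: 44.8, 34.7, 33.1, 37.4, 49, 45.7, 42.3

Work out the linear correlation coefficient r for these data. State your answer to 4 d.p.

n = 7, Σu = 300.4, Σv = 287, Σu² = 13083.74, Σv² = 11984.28, Σuv = 12375.2
nΣuv − ΣuΣv = 86626.4 − 86214.8 = 411.6
nΣu² − (Σu)² = 91586.18 − 90240.16 = 1346.02; nΣv² − (Σv)² = 83889.96 − 82369 = 1520.96
r = 411.6 / √(1346.02 × 1520.96) = 411.6 / 1430.8188 ≈ 0.2877

0.2877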